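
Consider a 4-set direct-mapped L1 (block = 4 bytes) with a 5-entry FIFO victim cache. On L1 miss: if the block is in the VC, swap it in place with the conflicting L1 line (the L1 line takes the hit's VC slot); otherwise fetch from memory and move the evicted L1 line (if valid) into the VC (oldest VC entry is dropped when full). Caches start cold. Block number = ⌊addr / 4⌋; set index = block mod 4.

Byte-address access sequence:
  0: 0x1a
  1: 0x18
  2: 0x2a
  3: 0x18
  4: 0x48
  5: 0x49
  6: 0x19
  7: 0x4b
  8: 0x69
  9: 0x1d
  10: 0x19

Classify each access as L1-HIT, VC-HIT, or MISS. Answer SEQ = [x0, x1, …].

SEQ = [MISS, L1-HIT, MISS, VC-HIT, MISS, L1-HIT, VC-HIT, VC-HIT, MISS, MISS, VC-HIT]

#0 0x1a→b6/s2 MISS; vc=[]
#1 0x18→b6/s2 L1-HIT; vc=[]
#2 0x2a→b10/s2 MISS; vc=[6]
#3 0x18→b6/s2 VC-HIT; vc=[10]
#4 0x48→b18/s2 MISS; vc=[10,6]
#5 0x49→b18/s2 L1-HIT; vc=[10,6]
#6 0x19→b6/s2 VC-HIT; vc=[10,18]
#7 0x4b→b18/s2 VC-HIT; vc=[10,6]
#8 0x69→b26/s2 MISS; vc=[10,6,18]
#9 0x1d→b7/s3 MISS; vc=[10,6,18]
#10 0x19→b6/s2 VC-HIT; vc=[10,26,18]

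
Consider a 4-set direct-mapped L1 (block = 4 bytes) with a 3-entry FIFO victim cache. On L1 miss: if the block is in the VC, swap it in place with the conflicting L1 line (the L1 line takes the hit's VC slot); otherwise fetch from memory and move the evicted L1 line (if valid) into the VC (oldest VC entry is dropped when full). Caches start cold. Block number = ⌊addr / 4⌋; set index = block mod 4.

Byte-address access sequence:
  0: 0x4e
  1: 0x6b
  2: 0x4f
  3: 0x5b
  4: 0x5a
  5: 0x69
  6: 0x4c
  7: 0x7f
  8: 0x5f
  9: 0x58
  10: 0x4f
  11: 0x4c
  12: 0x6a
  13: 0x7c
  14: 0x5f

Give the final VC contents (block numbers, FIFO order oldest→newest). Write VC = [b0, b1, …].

VC = [22, 31, 19]

#0 0x4e→b19/s3 MISS; vc=[]
#1 0x6b→b26/s2 MISS; vc=[]
#2 0x4f→b19/s3 L1-HIT; vc=[]
#3 0x5b→b22/s2 MISS; vc=[26]
#4 0x5a→b22/s2 L1-HIT; vc=[26]
#5 0x69→b26/s2 VC-HIT; vc=[22]
#6 0x4c→b19/s3 L1-HIT; vc=[22]
#7 0x7f→b31/s3 MISS; vc=[22,19]
#8 0x5f→b23/s3 MISS; vc=[22,19,31]
#9 0x58→b22/s2 VC-HIT; vc=[26,19,31]
#10 0x4f→b19/s3 VC-HIT; vc=[26,23,31]
#11 0x4c→b19/s3 L1-HIT; vc=[26,23,31]
#12 0x6a→b26/s2 VC-HIT; vc=[22,23,31]
#13 0x7c→b31/s3 VC-HIT; vc=[22,23,19]
#14 0x5f→b23/s3 VC-HIT; vc=[22,31,19]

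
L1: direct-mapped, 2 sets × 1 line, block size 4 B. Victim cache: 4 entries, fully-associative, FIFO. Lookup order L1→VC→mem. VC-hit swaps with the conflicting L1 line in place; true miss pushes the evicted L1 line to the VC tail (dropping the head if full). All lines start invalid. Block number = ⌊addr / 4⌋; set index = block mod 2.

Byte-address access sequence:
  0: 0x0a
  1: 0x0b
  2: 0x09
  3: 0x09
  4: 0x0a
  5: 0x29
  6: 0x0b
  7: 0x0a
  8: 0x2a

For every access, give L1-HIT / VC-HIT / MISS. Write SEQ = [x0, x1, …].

SEQ = [MISS, L1-HIT, L1-HIT, L1-HIT, L1-HIT, MISS, VC-HIT, L1-HIT, VC-HIT]

#0 0xa→b2/s0 MISS; vc=[]
#1 0xb→b2/s0 L1-HIT; vc=[]
#2 0x9→b2/s0 L1-HIT; vc=[]
#3 0x9→b2/s0 L1-HIT; vc=[]
#4 0xa→b2/s0 L1-HIT; vc=[]
#5 0x29→b10/s0 MISS; vc=[2]
#6 0xb→b2/s0 VC-HIT; vc=[10]
#7 0xa→b2/s0 L1-HIT; vc=[10]
#8 0x2a→b10/s0 VC-HIT; vc=[2]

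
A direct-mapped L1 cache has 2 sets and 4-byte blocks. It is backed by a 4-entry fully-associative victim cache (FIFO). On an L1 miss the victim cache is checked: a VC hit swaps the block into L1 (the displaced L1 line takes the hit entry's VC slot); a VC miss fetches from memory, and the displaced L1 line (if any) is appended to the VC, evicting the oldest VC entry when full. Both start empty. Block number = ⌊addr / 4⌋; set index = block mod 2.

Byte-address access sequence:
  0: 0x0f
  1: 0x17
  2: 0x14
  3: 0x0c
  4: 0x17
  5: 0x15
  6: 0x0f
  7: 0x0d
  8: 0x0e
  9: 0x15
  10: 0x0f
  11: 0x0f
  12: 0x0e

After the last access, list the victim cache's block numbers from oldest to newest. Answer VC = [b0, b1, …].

0: 0xf (blk 3, set 1) → MISS  vc=[]
1: 0x17 (blk 5, set 1) → MISS  vc=[3]
2: 0x14 (blk 5, set 1) → L1-HIT  vc=[3]
3: 0xc (blk 3, set 1) → VC-HIT  vc=[5]
4: 0x17 (blk 5, set 1) → VC-HIT  vc=[3]
5: 0x15 (blk 5, set 1) → L1-HIT  vc=[3]
6: 0xf (blk 3, set 1) → VC-HIT  vc=[5]
7: 0xd (blk 3, set 1) → L1-HIT  vc=[5]
8: 0xe (blk 3, set 1) → L1-HIT  vc=[5]
9: 0x15 (blk 5, set 1) → VC-HIT  vc=[3]
10: 0xf (blk 3, set 1) → VC-HIT  vc=[5]
11: 0xf (blk 3, set 1) → L1-HIT  vc=[5]
12: 0xe (blk 3, set 1) → L1-HIT  vc=[5]

VC = [5]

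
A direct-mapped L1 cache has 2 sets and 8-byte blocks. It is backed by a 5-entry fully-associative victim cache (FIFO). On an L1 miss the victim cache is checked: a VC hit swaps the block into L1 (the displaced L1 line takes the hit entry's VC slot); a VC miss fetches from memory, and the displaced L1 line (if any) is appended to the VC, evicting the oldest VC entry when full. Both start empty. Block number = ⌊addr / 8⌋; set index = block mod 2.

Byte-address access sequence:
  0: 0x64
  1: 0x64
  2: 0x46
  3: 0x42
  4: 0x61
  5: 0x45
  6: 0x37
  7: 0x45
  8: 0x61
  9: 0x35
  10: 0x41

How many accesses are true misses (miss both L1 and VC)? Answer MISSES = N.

#0 0x64→b12/s0 MISS; vc=[]
#1 0x64→b12/s0 L1-HIT; vc=[]
#2 0x46→b8/s0 MISS; vc=[12]
#3 0x42→b8/s0 L1-HIT; vc=[12]
#4 0x61→b12/s0 VC-HIT; vc=[8]
#5 0x45→b8/s0 VC-HIT; vc=[12]
#6 0x37→b6/s0 MISS; vc=[12,8]
#7 0x45→b8/s0 VC-HIT; vc=[12,6]
#8 0x61→b12/s0 VC-HIT; vc=[8,6]
#9 0x35→b6/s0 VC-HIT; vc=[8,12]
#10 0x41→b8/s0 VC-HIT; vc=[6,12]

MISSES = 3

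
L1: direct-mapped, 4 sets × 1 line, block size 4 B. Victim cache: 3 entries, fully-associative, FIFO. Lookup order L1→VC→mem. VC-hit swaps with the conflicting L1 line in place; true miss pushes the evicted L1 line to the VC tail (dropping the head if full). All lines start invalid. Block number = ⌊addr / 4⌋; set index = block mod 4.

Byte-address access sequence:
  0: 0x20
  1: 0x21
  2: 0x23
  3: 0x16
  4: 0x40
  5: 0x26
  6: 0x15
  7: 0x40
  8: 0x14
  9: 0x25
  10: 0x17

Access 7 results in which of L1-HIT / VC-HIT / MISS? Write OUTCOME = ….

0: 0x20 (blk 8, set 0) → MISS  vc=[]
1: 0x21 (blk 8, set 0) → L1-HIT  vc=[]
2: 0x23 (blk 8, set 0) → L1-HIT  vc=[]
3: 0x16 (blk 5, set 1) → MISS  vc=[]
4: 0x40 (blk 16, set 0) → MISS  vc=[8]
5: 0x26 (blk 9, set 1) → MISS  vc=[8, 5]
6: 0x15 (blk 5, set 1) → VC-HIT  vc=[8, 9]
7: 0x40 (blk 16, set 0) → L1-HIT  vc=[8, 9]
8: 0x14 (blk 5, set 1) → L1-HIT  vc=[8, 9]
9: 0x25 (blk 9, set 1) → VC-HIT  vc=[8, 5]
10: 0x17 (blk 5, set 1) → VC-HIT  vc=[8, 9]

OUTCOME = L1-HIT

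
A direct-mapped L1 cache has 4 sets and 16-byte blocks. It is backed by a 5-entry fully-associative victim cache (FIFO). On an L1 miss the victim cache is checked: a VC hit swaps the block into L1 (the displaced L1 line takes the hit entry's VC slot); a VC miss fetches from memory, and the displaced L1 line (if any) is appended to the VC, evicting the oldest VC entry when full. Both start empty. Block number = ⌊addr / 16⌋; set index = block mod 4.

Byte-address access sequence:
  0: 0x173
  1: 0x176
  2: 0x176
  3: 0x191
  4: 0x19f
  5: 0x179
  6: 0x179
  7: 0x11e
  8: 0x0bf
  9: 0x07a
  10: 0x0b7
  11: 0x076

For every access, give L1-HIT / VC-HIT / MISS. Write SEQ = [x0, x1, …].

0: 0x173 (blk 23, set 3) → MISS  vc=[]
1: 0x176 (blk 23, set 3) → L1-HIT  vc=[]
2: 0x176 (blk 23, set 3) → L1-HIT  vc=[]
3: 0x191 (blk 25, set 1) → MISS  vc=[]
4: 0x19f (blk 25, set 1) → L1-HIT  vc=[]
5: 0x179 (blk 23, set 3) → L1-HIT  vc=[]
6: 0x179 (blk 23, set 3) → L1-HIT  vc=[]
7: 0x11e (blk 17, set 1) → MISS  vc=[25]
8: 0xbf (blk 11, set 3) → MISS  vc=[25, 23]
9: 0x7a (blk 7, set 3) → MISS  vc=[25, 23, 11]
10: 0xb7 (blk 11, set 3) → VC-HIT  vc=[25, 23, 7]
11: 0x76 (blk 7, set 3) → VC-HIT  vc=[25, 23, 11]

SEQ = [MISS, L1-HIT, L1-HIT, MISS, L1-HIT, L1-HIT, L1-HIT, MISS, MISS, MISS, VC-HIT, VC-HIT]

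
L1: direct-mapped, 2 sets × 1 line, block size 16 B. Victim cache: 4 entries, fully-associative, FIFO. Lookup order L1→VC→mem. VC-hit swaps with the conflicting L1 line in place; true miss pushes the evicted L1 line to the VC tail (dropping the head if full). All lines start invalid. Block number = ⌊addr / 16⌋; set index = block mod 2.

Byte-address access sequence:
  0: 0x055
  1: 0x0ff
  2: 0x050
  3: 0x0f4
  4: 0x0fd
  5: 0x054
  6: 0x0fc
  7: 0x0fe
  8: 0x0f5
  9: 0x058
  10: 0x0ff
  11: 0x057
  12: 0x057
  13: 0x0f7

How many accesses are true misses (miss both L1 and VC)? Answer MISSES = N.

#0 0x55→b5/s1 MISS; vc=[]
#1 0xff→b15/s1 MISS; vc=[5]
#2 0x50→b5/s1 VC-HIT; vc=[15]
#3 0xf4→b15/s1 VC-HIT; vc=[5]
#4 0xfd→b15/s1 L1-HIT; vc=[5]
#5 0x54→b5/s1 VC-HIT; vc=[15]
#6 0xfc→b15/s1 VC-HIT; vc=[5]
#7 0xfe→b15/s1 L1-HIT; vc=[5]
#8 0xf5→b15/s1 L1-HIT; vc=[5]
#9 0x58→b5/s1 VC-HIT; vc=[15]
#10 0xff→b15/s1 VC-HIT; vc=[5]
#11 0x57→b5/s1 VC-HIT; vc=[15]
#12 0x57→b5/s1 L1-HIT; vc=[15]
#13 0xf7→b15/s1 VC-HIT; vc=[5]

MISSES = 2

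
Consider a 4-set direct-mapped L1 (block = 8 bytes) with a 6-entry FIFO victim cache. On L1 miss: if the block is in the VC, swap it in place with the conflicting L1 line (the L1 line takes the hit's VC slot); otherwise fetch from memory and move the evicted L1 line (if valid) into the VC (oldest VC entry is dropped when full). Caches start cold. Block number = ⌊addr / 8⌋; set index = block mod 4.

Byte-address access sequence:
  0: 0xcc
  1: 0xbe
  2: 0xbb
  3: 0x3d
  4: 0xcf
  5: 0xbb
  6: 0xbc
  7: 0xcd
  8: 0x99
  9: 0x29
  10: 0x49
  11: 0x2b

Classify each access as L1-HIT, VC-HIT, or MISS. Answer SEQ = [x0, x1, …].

SEQ = [MISS, MISS, L1-HIT, MISS, L1-HIT, VC-HIT, L1-HIT, L1-HIT, MISS, MISS, MISS, VC-HIT]

  [0] addr=0xcc blk=25 s=1: MISS | VC []
  [1] addr=0xbe blk=23 s=3: MISS | VC []
  [2] addr=0xbb blk=23 s=3: L1-HIT | VC []
  [3] addr=0x3d blk=7 s=3: MISS | VC [23]
  [4] addr=0xcf blk=25 s=1: L1-HIT | VC [23]
  [5] addr=0xbb blk=23 s=3: VC-HIT | VC [7]
  [6] addr=0xbc blk=23 s=3: L1-HIT | VC [7]
  [7] addr=0xcd blk=25 s=1: L1-HIT | VC [7]
  [8] addr=0x99 blk=19 s=3: MISS | VC [7, 23]
  [9] addr=0x29 blk=5 s=1: MISS | VC [7, 23, 25]
  [10] addr=0x49 blk=9 s=1: MISS | VC [7, 23, 25, 5]
  [11] addr=0x2b blk=5 s=1: VC-HIT | VC [7, 23, 25, 9]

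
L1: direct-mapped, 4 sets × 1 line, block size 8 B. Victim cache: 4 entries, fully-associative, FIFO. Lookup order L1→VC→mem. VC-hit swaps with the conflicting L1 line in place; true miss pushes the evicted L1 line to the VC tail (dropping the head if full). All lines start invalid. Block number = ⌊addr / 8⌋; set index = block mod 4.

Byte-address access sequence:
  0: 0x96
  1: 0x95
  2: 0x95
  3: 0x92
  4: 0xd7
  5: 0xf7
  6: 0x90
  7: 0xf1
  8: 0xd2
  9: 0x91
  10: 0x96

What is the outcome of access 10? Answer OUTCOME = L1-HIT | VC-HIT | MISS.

OUTCOME = L1-HIT

  [0] addr=0x96 blk=18 s=2: MISS | VC []
  [1] addr=0x95 blk=18 s=2: L1-HIT | VC []
  [2] addr=0x95 blk=18 s=2: L1-HIT | VC []
  [3] addr=0x92 blk=18 s=2: L1-HIT | VC []
  [4] addr=0xd7 blk=26 s=2: MISS | VC [18]
  [5] addr=0xf7 blk=30 s=2: MISS | VC [18, 26]
  [6] addr=0x90 blk=18 s=2: VC-HIT | VC [30, 26]
  [7] addr=0xf1 blk=30 s=2: VC-HIT | VC [18, 26]
  [8] addr=0xd2 blk=26 s=2: VC-HIT | VC [18, 30]
  [9] addr=0x91 blk=18 s=2: VC-HIT | VC [26, 30]
  [10] addr=0x96 blk=18 s=2: L1-HIT | VC [26, 30]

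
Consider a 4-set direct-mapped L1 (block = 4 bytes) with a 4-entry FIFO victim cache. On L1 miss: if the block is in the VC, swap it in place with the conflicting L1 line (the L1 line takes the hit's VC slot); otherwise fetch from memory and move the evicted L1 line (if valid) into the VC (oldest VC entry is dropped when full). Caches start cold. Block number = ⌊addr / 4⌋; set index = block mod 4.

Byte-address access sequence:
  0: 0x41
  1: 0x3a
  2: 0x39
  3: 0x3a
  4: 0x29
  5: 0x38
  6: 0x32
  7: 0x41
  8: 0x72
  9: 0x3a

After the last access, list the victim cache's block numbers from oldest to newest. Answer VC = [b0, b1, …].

VC = [10, 12, 16]

#0 0x41→b16/s0 MISS; vc=[]
#1 0x3a→b14/s2 MISS; vc=[]
#2 0x39→b14/s2 L1-HIT; vc=[]
#3 0x3a→b14/s2 L1-HIT; vc=[]
#4 0x29→b10/s2 MISS; vc=[14]
#5 0x38→b14/s2 VC-HIT; vc=[10]
#6 0x32→b12/s0 MISS; vc=[10,16]
#7 0x41→b16/s0 VC-HIT; vc=[10,12]
#8 0x72→b28/s0 MISS; vc=[10,12,16]
#9 0x3a→b14/s2 L1-HIT; vc=[10,12,16]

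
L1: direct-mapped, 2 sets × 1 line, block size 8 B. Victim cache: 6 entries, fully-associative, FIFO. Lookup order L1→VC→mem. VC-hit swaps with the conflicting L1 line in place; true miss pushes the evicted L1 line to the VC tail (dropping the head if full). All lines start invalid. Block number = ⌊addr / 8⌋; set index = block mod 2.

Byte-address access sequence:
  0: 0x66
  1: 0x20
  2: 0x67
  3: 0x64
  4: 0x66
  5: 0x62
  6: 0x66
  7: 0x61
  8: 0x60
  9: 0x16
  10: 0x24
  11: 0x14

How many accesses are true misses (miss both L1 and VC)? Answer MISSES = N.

MISSES = 3

#0 0x66→b12/s0 MISS; vc=[]
#1 0x20→b4/s0 MISS; vc=[12]
#2 0x67→b12/s0 VC-HIT; vc=[4]
#3 0x64→b12/s0 L1-HIT; vc=[4]
#4 0x66→b12/s0 L1-HIT; vc=[4]
#5 0x62→b12/s0 L1-HIT; vc=[4]
#6 0x66→b12/s0 L1-HIT; vc=[4]
#7 0x61→b12/s0 L1-HIT; vc=[4]
#8 0x60→b12/s0 L1-HIT; vc=[4]
#9 0x16→b2/s0 MISS; vc=[4,12]
#10 0x24→b4/s0 VC-HIT; vc=[2,12]
#11 0x14→b2/s0 VC-HIT; vc=[4,12]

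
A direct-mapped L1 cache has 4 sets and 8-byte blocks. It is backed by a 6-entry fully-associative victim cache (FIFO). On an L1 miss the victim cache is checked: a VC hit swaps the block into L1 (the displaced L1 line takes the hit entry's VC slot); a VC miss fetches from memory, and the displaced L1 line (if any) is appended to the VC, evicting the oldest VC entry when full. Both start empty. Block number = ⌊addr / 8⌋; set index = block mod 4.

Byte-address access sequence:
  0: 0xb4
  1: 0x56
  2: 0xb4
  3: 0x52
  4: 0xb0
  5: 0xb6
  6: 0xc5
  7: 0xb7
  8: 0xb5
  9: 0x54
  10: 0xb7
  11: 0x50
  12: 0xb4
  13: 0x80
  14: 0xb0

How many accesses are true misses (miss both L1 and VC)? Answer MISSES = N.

  [0] addr=0xb4 blk=22 s=2: MISS | VC []
  [1] addr=0x56 blk=10 s=2: MISS | VC [22]
  [2] addr=0xb4 blk=22 s=2: VC-HIT | VC [10]
  [3] addr=0x52 blk=10 s=2: VC-HIT | VC [22]
  [4] addr=0xb0 blk=22 s=2: VC-HIT | VC [10]
  [5] addr=0xb6 blk=22 s=2: L1-HIT | VC [10]
  [6] addr=0xc5 blk=24 s=0: MISS | VC [10]
  [7] addr=0xb7 blk=22 s=2: L1-HIT | VC [10]
  [8] addr=0xb5 blk=22 s=2: L1-HIT | VC [10]
  [9] addr=0x54 blk=10 s=2: VC-HIT | VC [22]
  [10] addr=0xb7 blk=22 s=2: VC-HIT | VC [10]
  [11] addr=0x50 blk=10 s=2: VC-HIT | VC [22]
  [12] addr=0xb4 blk=22 s=2: VC-HIT | VC [10]
  [13] addr=0x80 blk=16 s=0: MISS | VC [10, 24]
  [14] addr=0xb0 blk=22 s=2: L1-HIT | VC [10, 24]

MISSES = 4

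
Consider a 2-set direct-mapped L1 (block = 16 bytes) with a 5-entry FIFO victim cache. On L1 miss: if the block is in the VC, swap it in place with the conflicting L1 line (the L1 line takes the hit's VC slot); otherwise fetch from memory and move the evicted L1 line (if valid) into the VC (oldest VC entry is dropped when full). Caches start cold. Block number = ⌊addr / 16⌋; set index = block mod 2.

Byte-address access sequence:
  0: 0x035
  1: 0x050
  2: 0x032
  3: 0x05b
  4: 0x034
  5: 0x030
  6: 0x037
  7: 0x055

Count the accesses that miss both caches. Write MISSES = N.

0: 0x35 (blk 3, set 1) → MISS  vc=[]
1: 0x50 (blk 5, set 1) → MISS  vc=[3]
2: 0x32 (blk 3, set 1) → VC-HIT  vc=[5]
3: 0x5b (blk 5, set 1) → VC-HIT  vc=[3]
4: 0x34 (blk 3, set 1) → VC-HIT  vc=[5]
5: 0x30 (blk 3, set 1) → L1-HIT  vc=[5]
6: 0x37 (blk 3, set 1) → L1-HIT  vc=[5]
7: 0x55 (blk 5, set 1) → VC-HIT  vc=[3]

MISSES = 2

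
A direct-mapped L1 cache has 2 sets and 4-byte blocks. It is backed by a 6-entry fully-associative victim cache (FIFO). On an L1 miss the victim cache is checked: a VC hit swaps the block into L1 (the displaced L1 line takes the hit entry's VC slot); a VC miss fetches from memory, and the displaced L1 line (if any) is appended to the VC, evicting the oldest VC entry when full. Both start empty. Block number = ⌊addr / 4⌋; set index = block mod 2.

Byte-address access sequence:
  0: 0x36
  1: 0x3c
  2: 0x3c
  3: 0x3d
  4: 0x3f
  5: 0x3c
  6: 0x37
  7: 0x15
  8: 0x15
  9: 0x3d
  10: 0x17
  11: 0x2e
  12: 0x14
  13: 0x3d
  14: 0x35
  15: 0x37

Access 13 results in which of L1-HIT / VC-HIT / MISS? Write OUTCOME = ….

#0 0x36→b13/s1 MISS; vc=[]
#1 0x3c→b15/s1 MISS; vc=[13]
#2 0x3c→b15/s1 L1-HIT; vc=[13]
#3 0x3d→b15/s1 L1-HIT; vc=[13]
#4 0x3f→b15/s1 L1-HIT; vc=[13]
#5 0x3c→b15/s1 L1-HIT; vc=[13]
#6 0x37→b13/s1 VC-HIT; vc=[15]
#7 0x15→b5/s1 MISS; vc=[15,13]
#8 0x15→b5/s1 L1-HIT; vc=[15,13]
#9 0x3d→b15/s1 VC-HIT; vc=[5,13]
#10 0x17→b5/s1 VC-HIT; vc=[15,13]
#11 0x2e→b11/s1 MISS; vc=[15,13,5]
#12 0x14→b5/s1 VC-HIT; vc=[15,13,11]
#13 0x3d→b15/s1 VC-HIT; vc=[5,13,11]
#14 0x35→b13/s1 VC-HIT; vc=[5,15,11]
#15 0x37→b13/s1 L1-HIT; vc=[5,15,11]

OUTCOME = VC-HIT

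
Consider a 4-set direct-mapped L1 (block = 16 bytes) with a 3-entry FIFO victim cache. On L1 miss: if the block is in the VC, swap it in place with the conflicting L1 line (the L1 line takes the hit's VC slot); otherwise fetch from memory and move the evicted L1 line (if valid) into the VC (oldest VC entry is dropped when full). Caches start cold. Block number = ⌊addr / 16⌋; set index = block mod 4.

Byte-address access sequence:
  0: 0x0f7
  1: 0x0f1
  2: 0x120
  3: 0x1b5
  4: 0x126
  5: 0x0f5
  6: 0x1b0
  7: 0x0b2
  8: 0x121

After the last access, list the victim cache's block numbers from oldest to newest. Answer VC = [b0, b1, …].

0: 0xf7 (blk 15, set 3) → MISS  vc=[]
1: 0xf1 (blk 15, set 3) → L1-HIT  vc=[]
2: 0x120 (blk 18, set 2) → MISS  vc=[]
3: 0x1b5 (blk 27, set 3) → MISS  vc=[15]
4: 0x126 (blk 18, set 2) → L1-HIT  vc=[15]
5: 0xf5 (blk 15, set 3) → VC-HIT  vc=[27]
6: 0x1b0 (blk 27, set 3) → VC-HIT  vc=[15]
7: 0xb2 (blk 11, set 3) → MISS  vc=[15, 27]
8: 0x121 (blk 18, set 2) → L1-HIT  vc=[15, 27]

VC = [15, 27]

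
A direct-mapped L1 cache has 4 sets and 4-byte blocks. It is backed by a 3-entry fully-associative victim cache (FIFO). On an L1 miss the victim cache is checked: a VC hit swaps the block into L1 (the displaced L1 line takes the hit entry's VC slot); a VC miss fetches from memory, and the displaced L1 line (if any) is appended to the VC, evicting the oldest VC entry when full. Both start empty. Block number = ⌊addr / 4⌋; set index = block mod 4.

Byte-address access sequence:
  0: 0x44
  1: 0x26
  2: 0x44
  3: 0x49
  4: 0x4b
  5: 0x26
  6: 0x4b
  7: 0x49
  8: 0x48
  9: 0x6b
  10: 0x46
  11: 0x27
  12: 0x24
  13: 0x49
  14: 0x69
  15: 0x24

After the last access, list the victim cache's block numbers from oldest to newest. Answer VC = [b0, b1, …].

  [0] addr=0x44 blk=17 s=1: MISS | VC []
  [1] addr=0x26 blk=9 s=1: MISS | VC [17]
  [2] addr=0x44 blk=17 s=1: VC-HIT | VC [9]
  [3] addr=0x49 blk=18 s=2: MISS | VC [9]
  [4] addr=0x4b blk=18 s=2: L1-HIT | VC [9]
  [5] addr=0x26 blk=9 s=1: VC-HIT | VC [17]
  [6] addr=0x4b blk=18 s=2: L1-HIT | VC [17]
  [7] addr=0x49 blk=18 s=2: L1-HIT | VC [17]
  [8] addr=0x48 blk=18 s=2: L1-HIT | VC [17]
  [9] addr=0x6b blk=26 s=2: MISS | VC [17, 18]
  [10] addr=0x46 blk=17 s=1: VC-HIT | VC [9, 18]
  [11] addr=0x27 blk=9 s=1: VC-HIT | VC [17, 18]
  [12] addr=0x24 blk=9 s=1: L1-HIT | VC [17, 18]
  [13] addr=0x49 blk=18 s=2: VC-HIT | VC [17, 26]
  [14] addr=0x69 blk=26 s=2: VC-HIT | VC [17, 18]
  [15] addr=0x24 blk=9 s=1: L1-HIT | VC [17, 18]

VC = [17, 18]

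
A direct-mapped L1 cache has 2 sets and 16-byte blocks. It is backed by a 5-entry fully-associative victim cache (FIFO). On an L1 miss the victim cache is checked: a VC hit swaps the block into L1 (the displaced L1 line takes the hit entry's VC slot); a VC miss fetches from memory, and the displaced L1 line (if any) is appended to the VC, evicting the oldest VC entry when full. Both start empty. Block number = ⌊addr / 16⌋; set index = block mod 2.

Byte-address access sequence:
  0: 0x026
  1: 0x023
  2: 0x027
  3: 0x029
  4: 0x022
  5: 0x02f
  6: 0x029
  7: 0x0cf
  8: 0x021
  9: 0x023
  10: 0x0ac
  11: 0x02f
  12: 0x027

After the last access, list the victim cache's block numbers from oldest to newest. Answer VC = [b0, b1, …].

#0 0x26→b2/s0 MISS; vc=[]
#1 0x23→b2/s0 L1-HIT; vc=[]
#2 0x27→b2/s0 L1-HIT; vc=[]
#3 0x29→b2/s0 L1-HIT; vc=[]
#4 0x22→b2/s0 L1-HIT; vc=[]
#5 0x2f→b2/s0 L1-HIT; vc=[]
#6 0x29→b2/s0 L1-HIT; vc=[]
#7 0xcf→b12/s0 MISS; vc=[2]
#8 0x21→b2/s0 VC-HIT; vc=[12]
#9 0x23→b2/s0 L1-HIT; vc=[12]
#10 0xac→b10/s0 MISS; vc=[12,2]
#11 0x2f→b2/s0 VC-HIT; vc=[12,10]
#12 0x27→b2/s0 L1-HIT; vc=[12,10]

VC = [12, 10]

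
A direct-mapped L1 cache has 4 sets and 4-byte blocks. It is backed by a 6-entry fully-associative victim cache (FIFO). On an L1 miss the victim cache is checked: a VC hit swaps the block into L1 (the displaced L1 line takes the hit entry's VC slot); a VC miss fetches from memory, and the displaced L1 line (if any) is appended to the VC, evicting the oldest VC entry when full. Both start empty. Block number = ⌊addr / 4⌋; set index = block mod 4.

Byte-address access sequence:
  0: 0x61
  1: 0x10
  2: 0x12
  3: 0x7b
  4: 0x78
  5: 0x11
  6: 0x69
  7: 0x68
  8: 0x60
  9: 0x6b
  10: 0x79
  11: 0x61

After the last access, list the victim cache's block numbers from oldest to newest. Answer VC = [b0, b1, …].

VC = [4, 26]

0: 0x61 (blk 24, set 0) → MISS  vc=[]
1: 0x10 (blk 4, set 0) → MISS  vc=[24]
2: 0x12 (blk 4, set 0) → L1-HIT  vc=[24]
3: 0x7b (blk 30, set 2) → MISS  vc=[24]
4: 0x78 (blk 30, set 2) → L1-HIT  vc=[24]
5: 0x11 (blk 4, set 0) → L1-HIT  vc=[24]
6: 0x69 (blk 26, set 2) → MISS  vc=[24, 30]
7: 0x68 (blk 26, set 2) → L1-HIT  vc=[24, 30]
8: 0x60 (blk 24, set 0) → VC-HIT  vc=[4, 30]
9: 0x6b (blk 26, set 2) → L1-HIT  vc=[4, 30]
10: 0x79 (blk 30, set 2) → VC-HIT  vc=[4, 26]
11: 0x61 (blk 24, set 0) → L1-HIT  vc=[4, 26]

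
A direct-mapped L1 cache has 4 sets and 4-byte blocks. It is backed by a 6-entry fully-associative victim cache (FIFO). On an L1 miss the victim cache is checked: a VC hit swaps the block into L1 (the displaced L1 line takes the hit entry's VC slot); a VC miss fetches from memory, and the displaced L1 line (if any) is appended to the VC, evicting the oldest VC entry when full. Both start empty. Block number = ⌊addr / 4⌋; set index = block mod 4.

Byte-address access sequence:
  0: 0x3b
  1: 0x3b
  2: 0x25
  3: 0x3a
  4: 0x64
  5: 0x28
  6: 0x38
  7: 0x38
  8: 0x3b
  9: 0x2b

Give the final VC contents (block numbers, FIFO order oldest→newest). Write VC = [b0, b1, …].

VC = [9, 14]

0: 0x3b (blk 14, set 2) → MISS  vc=[]
1: 0x3b (blk 14, set 2) → L1-HIT  vc=[]
2: 0x25 (blk 9, set 1) → MISS  vc=[]
3: 0x3a (blk 14, set 2) → L1-HIT  vc=[]
4: 0x64 (blk 25, set 1) → MISS  vc=[9]
5: 0x28 (blk 10, set 2) → MISS  vc=[9, 14]
6: 0x38 (blk 14, set 2) → VC-HIT  vc=[9, 10]
7: 0x38 (blk 14, set 2) → L1-HIT  vc=[9, 10]
8: 0x3b (blk 14, set 2) → L1-HIT  vc=[9, 10]
9: 0x2b (blk 10, set 2) → VC-HIT  vc=[9, 14]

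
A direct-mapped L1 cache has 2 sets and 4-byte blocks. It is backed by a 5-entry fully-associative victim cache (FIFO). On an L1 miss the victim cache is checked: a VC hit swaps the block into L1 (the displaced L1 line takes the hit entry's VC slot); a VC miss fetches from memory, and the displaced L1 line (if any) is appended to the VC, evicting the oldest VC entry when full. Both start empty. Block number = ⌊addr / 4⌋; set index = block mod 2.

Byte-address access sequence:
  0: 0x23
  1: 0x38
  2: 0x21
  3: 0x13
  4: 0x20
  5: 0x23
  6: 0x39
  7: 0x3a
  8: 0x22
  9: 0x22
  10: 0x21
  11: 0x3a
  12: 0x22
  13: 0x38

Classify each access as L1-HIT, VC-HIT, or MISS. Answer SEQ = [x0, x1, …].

SEQ = [MISS, MISS, VC-HIT, MISS, VC-HIT, L1-HIT, VC-HIT, L1-HIT, VC-HIT, L1-HIT, L1-HIT, VC-HIT, VC-HIT, VC-HIT]

0: 0x23 (blk 8, set 0) → MISS  vc=[]
1: 0x38 (blk 14, set 0) → MISS  vc=[8]
2: 0x21 (blk 8, set 0) → VC-HIT  vc=[14]
3: 0x13 (blk 4, set 0) → MISS  vc=[14, 8]
4: 0x20 (blk 8, set 0) → VC-HIT  vc=[14, 4]
5: 0x23 (blk 8, set 0) → L1-HIT  vc=[14, 4]
6: 0x39 (blk 14, set 0) → VC-HIT  vc=[8, 4]
7: 0x3a (blk 14, set 0) → L1-HIT  vc=[8, 4]
8: 0x22 (blk 8, set 0) → VC-HIT  vc=[14, 4]
9: 0x22 (blk 8, set 0) → L1-HIT  vc=[14, 4]
10: 0x21 (blk 8, set 0) → L1-HIT  vc=[14, 4]
11: 0x3a (blk 14, set 0) → VC-HIT  vc=[8, 4]
12: 0x22 (blk 8, set 0) → VC-HIT  vc=[14, 4]
13: 0x38 (blk 14, set 0) → VC-HIT  vc=[8, 4]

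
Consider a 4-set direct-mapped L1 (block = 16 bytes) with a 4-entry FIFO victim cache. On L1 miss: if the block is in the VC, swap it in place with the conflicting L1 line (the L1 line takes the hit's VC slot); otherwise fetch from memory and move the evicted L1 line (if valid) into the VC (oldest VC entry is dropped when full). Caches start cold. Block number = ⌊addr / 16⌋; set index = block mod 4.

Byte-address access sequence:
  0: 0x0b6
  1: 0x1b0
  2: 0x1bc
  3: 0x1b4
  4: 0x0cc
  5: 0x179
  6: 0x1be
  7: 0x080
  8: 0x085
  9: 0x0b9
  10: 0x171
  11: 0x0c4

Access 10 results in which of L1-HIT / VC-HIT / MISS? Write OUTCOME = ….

0: 0xb6 (blk 11, set 3) → MISS  vc=[]
1: 0x1b0 (blk 27, set 3) → MISS  vc=[11]
2: 0x1bc (blk 27, set 3) → L1-HIT  vc=[11]
3: 0x1b4 (blk 27, set 3) → L1-HIT  vc=[11]
4: 0xcc (blk 12, set 0) → MISS  vc=[11]
5: 0x179 (blk 23, set 3) → MISS  vc=[11, 27]
6: 0x1be (blk 27, set 3) → VC-HIT  vc=[11, 23]
7: 0x80 (blk 8, set 0) → MISS  vc=[11, 23, 12]
8: 0x85 (blk 8, set 0) → L1-HIT  vc=[11, 23, 12]
9: 0xb9 (blk 11, set 3) → VC-HIT  vc=[27, 23, 12]
10: 0x171 (blk 23, set 3) → VC-HIT  vc=[27, 11, 12]
11: 0xc4 (blk 12, set 0) → VC-HIT  vc=[27, 11, 8]

OUTCOME = VC-HIT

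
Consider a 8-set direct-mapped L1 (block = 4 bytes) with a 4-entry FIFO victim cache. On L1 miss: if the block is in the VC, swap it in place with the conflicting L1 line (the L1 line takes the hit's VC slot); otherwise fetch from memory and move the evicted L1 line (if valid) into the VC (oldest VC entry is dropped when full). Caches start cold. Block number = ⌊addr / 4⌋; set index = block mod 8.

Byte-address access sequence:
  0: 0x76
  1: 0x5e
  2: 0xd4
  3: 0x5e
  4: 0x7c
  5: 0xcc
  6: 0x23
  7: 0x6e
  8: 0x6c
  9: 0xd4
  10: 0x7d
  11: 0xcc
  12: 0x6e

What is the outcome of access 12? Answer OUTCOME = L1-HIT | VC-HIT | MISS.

#0 0x76→b29/s5 MISS; vc=[]
#1 0x5e→b23/s7 MISS; vc=[]
#2 0xd4→b53/s5 MISS; vc=[29]
#3 0x5e→b23/s7 L1-HIT; vc=[29]
#4 0x7c→b31/s7 MISS; vc=[29,23]
#5 0xcc→b51/s3 MISS; vc=[29,23]
#6 0x23→b8/s0 MISS; vc=[29,23]
#7 0x6e→b27/s3 MISS; vc=[29,23,51]
#8 0x6c→b27/s3 L1-HIT; vc=[29,23,51]
#9 0xd4→b53/s5 L1-HIT; vc=[29,23,51]
#10 0x7d→b31/s7 L1-HIT; vc=[29,23,51]
#11 0xcc→b51/s3 VC-HIT; vc=[29,23,27]
#12 0x6e→b27/s3 VC-HIT; vc=[29,23,51]

OUTCOME = VC-HIT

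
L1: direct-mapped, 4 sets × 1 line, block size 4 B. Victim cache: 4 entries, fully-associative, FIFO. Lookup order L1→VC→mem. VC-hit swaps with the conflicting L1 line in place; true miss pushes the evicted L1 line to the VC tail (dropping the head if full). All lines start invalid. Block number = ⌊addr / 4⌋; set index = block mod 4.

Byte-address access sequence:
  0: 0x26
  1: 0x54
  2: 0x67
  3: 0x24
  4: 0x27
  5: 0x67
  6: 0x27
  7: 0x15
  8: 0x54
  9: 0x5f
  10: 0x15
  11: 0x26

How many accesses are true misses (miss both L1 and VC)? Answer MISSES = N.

  [0] addr=0x26 blk=9 s=1: MISS | VC []
  [1] addr=0x54 blk=21 s=1: MISS | VC [9]
  [2] addr=0x67 blk=25 s=1: MISS | VC [9, 21]
  [3] addr=0x24 blk=9 s=1: VC-HIT | VC [25, 21]
  [4] addr=0x27 blk=9 s=1: L1-HIT | VC [25, 21]
  [5] addr=0x67 blk=25 s=1: VC-HIT | VC [9, 21]
  [6] addr=0x27 blk=9 s=1: VC-HIT | VC [25, 21]
  [7] addr=0x15 blk=5 s=1: MISS | VC [25, 21, 9]
  [8] addr=0x54 blk=21 s=1: VC-HIT | VC [25, 5, 9]
  [9] addr=0x5f blk=23 s=3: MISS | VC [25, 5, 9]
  [10] addr=0x15 blk=5 s=1: VC-HIT | VC [25, 21, 9]
  [11] addr=0x26 blk=9 s=1: VC-HIT | VC [25, 21, 5]

MISSES = 5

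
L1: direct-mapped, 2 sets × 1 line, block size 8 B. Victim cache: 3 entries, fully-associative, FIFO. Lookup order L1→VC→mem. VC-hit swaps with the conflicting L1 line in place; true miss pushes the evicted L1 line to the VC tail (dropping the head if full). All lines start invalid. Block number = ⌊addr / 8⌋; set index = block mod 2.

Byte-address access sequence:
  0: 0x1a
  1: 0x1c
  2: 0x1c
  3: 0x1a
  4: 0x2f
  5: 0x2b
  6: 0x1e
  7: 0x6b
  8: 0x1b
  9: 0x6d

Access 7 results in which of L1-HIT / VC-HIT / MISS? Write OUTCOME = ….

OUTCOME = MISS

#0 0x1a→b3/s1 MISS; vc=[]
#1 0x1c→b3/s1 L1-HIT; vc=[]
#2 0x1c→b3/s1 L1-HIT; vc=[]
#3 0x1a→b3/s1 L1-HIT; vc=[]
#4 0x2f→b5/s1 MISS; vc=[3]
#5 0x2b→b5/s1 L1-HIT; vc=[3]
#6 0x1e→b3/s1 VC-HIT; vc=[5]
#7 0x6b→b13/s1 MISS; vc=[5,3]
#8 0x1b→b3/s1 VC-HIT; vc=[5,13]
#9 0x6d→b13/s1 VC-HIT; vc=[5,3]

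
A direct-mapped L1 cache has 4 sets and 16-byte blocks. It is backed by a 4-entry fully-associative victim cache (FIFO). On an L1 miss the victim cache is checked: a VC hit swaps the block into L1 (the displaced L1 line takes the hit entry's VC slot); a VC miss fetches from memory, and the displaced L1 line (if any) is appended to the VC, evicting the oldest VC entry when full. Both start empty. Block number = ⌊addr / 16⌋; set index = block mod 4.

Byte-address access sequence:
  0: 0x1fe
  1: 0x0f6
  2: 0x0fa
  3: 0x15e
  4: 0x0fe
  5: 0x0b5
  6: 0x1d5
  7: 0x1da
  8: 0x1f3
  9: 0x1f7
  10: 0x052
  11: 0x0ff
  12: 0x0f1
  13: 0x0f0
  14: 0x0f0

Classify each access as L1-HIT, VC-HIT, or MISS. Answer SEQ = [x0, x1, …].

0: 0x1fe (blk 31, set 3) → MISS  vc=[]
1: 0xf6 (blk 15, set 3) → MISS  vc=[31]
2: 0xfa (blk 15, set 3) → L1-HIT  vc=[31]
3: 0x15e (blk 21, set 1) → MISS  vc=[31]
4: 0xfe (blk 15, set 3) → L1-HIT  vc=[31]
5: 0xb5 (blk 11, set 3) → MISS  vc=[31, 15]
6: 0x1d5 (blk 29, set 1) → MISS  vc=[31, 15, 21]
7: 0x1da (blk 29, set 1) → L1-HIT  vc=[31, 15, 21]
8: 0x1f3 (blk 31, set 3) → VC-HIT  vc=[11, 15, 21]
9: 0x1f7 (blk 31, set 3) → L1-HIT  vc=[11, 15, 21]
10: 0x52 (blk 5, set 1) → MISS  vc=[11, 15, 21, 29]
11: 0xff (blk 15, set 3) → VC-HIT  vc=[11, 31, 21, 29]
12: 0xf1 (blk 15, set 3) → L1-HIT  vc=[11, 31, 21, 29]
13: 0xf0 (blk 15, set 3) → L1-HIT  vc=[11, 31, 21, 29]
14: 0xf0 (blk 15, set 3) → L1-HIT  vc=[11, 31, 21, 29]

SEQ = [MISS, MISS, L1-HIT, MISS, L1-HIT, MISS, MISS, L1-HIT, VC-HIT, L1-HIT, MISS, VC-HIT, L1-HIT, L1-HIT, L1-HIT]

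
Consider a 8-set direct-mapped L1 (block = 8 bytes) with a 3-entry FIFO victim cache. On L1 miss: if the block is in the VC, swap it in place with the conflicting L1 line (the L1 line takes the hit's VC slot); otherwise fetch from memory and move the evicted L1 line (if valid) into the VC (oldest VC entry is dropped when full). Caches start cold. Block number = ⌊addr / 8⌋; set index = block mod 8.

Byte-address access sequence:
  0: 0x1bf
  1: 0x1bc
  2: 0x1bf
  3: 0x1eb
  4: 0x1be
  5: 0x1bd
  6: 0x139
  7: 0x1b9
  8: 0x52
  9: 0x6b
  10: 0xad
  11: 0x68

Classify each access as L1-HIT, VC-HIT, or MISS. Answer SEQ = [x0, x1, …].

SEQ = [MISS, L1-HIT, L1-HIT, MISS, L1-HIT, L1-HIT, MISS, VC-HIT, MISS, MISS, MISS, VC-HIT]

  [0] addr=0x1bf blk=55 s=7: MISS | VC []
  [1] addr=0x1bc blk=55 s=7: L1-HIT | VC []
  [2] addr=0x1bf blk=55 s=7: L1-HIT | VC []
  [3] addr=0x1eb blk=61 s=5: MISS | VC []
  [4] addr=0x1be blk=55 s=7: L1-HIT | VC []
  [5] addr=0x1bd blk=55 s=7: L1-HIT | VC []
  [6] addr=0x139 blk=39 s=7: MISS | VC [55]
  [7] addr=0x1b9 blk=55 s=7: VC-HIT | VC [39]
  [8] addr=0x52 blk=10 s=2: MISS | VC [39]
  [9] addr=0x6b blk=13 s=5: MISS | VC [39, 61]
  [10] addr=0xad blk=21 s=5: MISS | VC [39, 61, 13]
  [11] addr=0x68 blk=13 s=5: VC-HIT | VC [39, 61, 21]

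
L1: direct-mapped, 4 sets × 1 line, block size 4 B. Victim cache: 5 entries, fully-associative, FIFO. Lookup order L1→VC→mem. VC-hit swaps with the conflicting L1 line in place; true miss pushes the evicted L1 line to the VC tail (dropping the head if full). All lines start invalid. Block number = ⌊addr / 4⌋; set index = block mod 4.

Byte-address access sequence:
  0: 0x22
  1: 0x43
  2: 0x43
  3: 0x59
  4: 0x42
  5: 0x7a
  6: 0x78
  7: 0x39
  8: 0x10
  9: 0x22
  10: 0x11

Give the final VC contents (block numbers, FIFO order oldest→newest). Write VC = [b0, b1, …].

VC = [8, 22, 30, 16]

#0 0x22→b8/s0 MISS; vc=[]
#1 0x43→b16/s0 MISS; vc=[8]
#2 0x43→b16/s0 L1-HIT; vc=[8]
#3 0x59→b22/s2 MISS; vc=[8]
#4 0x42→b16/s0 L1-HIT; vc=[8]
#5 0x7a→b30/s2 MISS; vc=[8,22]
#6 0x78→b30/s2 L1-HIT; vc=[8,22]
#7 0x39→b14/s2 MISS; vc=[8,22,30]
#8 0x10→b4/s0 MISS; vc=[8,22,30,16]
#9 0x22→b8/s0 VC-HIT; vc=[4,22,30,16]
#10 0x11→b4/s0 VC-HIT; vc=[8,22,30,16]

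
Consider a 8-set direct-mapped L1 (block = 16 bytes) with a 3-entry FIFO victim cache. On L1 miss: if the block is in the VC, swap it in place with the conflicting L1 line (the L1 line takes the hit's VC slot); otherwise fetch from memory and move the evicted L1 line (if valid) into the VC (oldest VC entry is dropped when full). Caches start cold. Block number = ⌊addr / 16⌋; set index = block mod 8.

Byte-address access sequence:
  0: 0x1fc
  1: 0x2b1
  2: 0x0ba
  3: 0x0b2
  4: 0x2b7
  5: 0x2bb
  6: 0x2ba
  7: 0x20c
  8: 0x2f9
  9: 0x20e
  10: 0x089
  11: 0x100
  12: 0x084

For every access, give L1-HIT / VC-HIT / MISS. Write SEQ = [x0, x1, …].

0: 0x1fc (blk 31, set 7) → MISS  vc=[]
1: 0x2b1 (blk 43, set 3) → MISS  vc=[]
2: 0xba (blk 11, set 3) → MISS  vc=[43]
3: 0xb2 (blk 11, set 3) → L1-HIT  vc=[43]
4: 0x2b7 (blk 43, set 3) → VC-HIT  vc=[11]
5: 0x2bb (blk 43, set 3) → L1-HIT  vc=[11]
6: 0x2ba (blk 43, set 3) → L1-HIT  vc=[11]
7: 0x20c (blk 32, set 0) → MISS  vc=[11]
8: 0x2f9 (blk 47, set 7) → MISS  vc=[11, 31]
9: 0x20e (blk 32, set 0) → L1-HIT  vc=[11, 31]
10: 0x89 (blk 8, set 0) → MISS  vc=[11, 31, 32]
11: 0x100 (blk 16, set 0) → MISS  vc=[31, 32, 8]
12: 0x84 (blk 8, set 0) → VC-HIT  vc=[31, 32, 16]

SEQ = [MISS, MISS, MISS, L1-HIT, VC-HIT, L1-HIT, L1-HIT, MISS, MISS, L1-HIT, MISS, MISS, VC-HIT]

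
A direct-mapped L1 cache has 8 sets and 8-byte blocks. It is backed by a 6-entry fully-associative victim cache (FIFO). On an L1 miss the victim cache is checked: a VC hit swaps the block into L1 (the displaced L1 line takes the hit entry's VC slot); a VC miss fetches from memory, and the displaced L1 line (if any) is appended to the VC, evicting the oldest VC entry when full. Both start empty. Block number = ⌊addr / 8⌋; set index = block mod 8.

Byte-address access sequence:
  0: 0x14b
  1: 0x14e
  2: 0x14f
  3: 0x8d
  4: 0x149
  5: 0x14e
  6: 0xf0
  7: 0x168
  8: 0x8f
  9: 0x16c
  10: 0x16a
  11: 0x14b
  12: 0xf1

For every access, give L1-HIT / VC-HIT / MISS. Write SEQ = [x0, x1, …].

SEQ = [MISS, L1-HIT, L1-HIT, MISS, VC-HIT, L1-HIT, MISS, MISS, VC-HIT, L1-HIT, L1-HIT, VC-HIT, L1-HIT]

0: 0x14b (blk 41, set 1) → MISS  vc=[]
1: 0x14e (blk 41, set 1) → L1-HIT  vc=[]
2: 0x14f (blk 41, set 1) → L1-HIT  vc=[]
3: 0x8d (blk 17, set 1) → MISS  vc=[41]
4: 0x149 (blk 41, set 1) → VC-HIT  vc=[17]
5: 0x14e (blk 41, set 1) → L1-HIT  vc=[17]
6: 0xf0 (blk 30, set 6) → MISS  vc=[17]
7: 0x168 (blk 45, set 5) → MISS  vc=[17]
8: 0x8f (blk 17, set 1) → VC-HIT  vc=[41]
9: 0x16c (blk 45, set 5) → L1-HIT  vc=[41]
10: 0x16a (blk 45, set 5) → L1-HIT  vc=[41]
11: 0x14b (blk 41, set 1) → VC-HIT  vc=[17]
12: 0xf1 (blk 30, set 6) → L1-HIT  vc=[17]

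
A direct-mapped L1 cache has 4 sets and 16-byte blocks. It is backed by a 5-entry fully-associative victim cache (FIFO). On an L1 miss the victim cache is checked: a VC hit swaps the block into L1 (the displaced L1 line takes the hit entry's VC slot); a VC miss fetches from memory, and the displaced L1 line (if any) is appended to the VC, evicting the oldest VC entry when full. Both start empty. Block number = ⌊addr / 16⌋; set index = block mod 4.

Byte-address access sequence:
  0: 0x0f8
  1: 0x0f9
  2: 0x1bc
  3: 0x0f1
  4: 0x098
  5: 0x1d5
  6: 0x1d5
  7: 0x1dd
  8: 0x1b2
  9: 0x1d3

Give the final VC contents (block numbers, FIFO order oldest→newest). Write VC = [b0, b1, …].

#0 0xf8→b15/s3 MISS; vc=[]
#1 0xf9→b15/s3 L1-HIT; vc=[]
#2 0x1bc→b27/s3 MISS; vc=[15]
#3 0xf1→b15/s3 VC-HIT; vc=[27]
#4 0x98→b9/s1 MISS; vc=[27]
#5 0x1d5→b29/s1 MISS; vc=[27,9]
#6 0x1d5→b29/s1 L1-HIT; vc=[27,9]
#7 0x1dd→b29/s1 L1-HIT; vc=[27,9]
#8 0x1b2→b27/s3 VC-HIT; vc=[15,9]
#9 0x1d3→b29/s1 L1-HIT; vc=[15,9]

VC = [15, 9]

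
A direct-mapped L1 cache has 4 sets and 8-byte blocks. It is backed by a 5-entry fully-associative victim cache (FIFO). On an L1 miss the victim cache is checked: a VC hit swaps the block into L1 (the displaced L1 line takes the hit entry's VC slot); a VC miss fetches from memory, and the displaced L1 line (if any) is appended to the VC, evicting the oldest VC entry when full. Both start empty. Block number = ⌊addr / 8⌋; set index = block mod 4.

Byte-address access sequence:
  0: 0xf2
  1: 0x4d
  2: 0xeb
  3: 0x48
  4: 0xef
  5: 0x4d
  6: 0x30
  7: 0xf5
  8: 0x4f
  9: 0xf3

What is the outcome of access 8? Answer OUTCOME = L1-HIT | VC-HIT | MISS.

  [0] addr=0xf2 blk=30 s=2: MISS | VC []
  [1] addr=0x4d blk=9 s=1: MISS | VC []
  [2] addr=0xeb blk=29 s=1: MISS | VC [9]
  [3] addr=0x48 blk=9 s=1: VC-HIT | VC [29]
  [4] addr=0xef blk=29 s=1: VC-HIT | VC [9]
  [5] addr=0x4d blk=9 s=1: VC-HIT | VC [29]
  [6] addr=0x30 blk=6 s=2: MISS | VC [29, 30]
  [7] addr=0xf5 blk=30 s=2: VC-HIT | VC [29, 6]
  [8] addr=0x4f blk=9 s=1: L1-HIT | VC [29, 6]
  [9] addr=0xf3 blk=30 s=2: L1-HIT | VC [29, 6]

OUTCOME = L1-HIT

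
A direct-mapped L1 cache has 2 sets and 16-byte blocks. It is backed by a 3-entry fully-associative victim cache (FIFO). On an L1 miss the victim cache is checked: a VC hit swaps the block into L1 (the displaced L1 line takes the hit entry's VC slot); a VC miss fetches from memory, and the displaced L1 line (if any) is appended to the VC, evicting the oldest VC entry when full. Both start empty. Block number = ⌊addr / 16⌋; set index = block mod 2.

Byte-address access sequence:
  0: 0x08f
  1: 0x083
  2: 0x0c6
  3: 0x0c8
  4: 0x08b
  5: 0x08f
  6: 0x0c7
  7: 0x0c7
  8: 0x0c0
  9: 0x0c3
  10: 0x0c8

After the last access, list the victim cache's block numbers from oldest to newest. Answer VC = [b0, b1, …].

VC = [8]

  [0] addr=0x8f blk=8 s=0: MISS | VC []
  [1] addr=0x83 blk=8 s=0: L1-HIT | VC []
  [2] addr=0xc6 blk=12 s=0: MISS | VC [8]
  [3] addr=0xc8 blk=12 s=0: L1-HIT | VC [8]
  [4] addr=0x8b blk=8 s=0: VC-HIT | VC [12]
  [5] addr=0x8f blk=8 s=0: L1-HIT | VC [12]
  [6] addr=0xc7 blk=12 s=0: VC-HIT | VC [8]
  [7] addr=0xc7 blk=12 s=0: L1-HIT | VC [8]
  [8] addr=0xc0 blk=12 s=0: L1-HIT | VC [8]
  [9] addr=0xc3 blk=12 s=0: L1-HIT | VC [8]
  [10] addr=0xc8 blk=12 s=0: L1-HIT | VC [8]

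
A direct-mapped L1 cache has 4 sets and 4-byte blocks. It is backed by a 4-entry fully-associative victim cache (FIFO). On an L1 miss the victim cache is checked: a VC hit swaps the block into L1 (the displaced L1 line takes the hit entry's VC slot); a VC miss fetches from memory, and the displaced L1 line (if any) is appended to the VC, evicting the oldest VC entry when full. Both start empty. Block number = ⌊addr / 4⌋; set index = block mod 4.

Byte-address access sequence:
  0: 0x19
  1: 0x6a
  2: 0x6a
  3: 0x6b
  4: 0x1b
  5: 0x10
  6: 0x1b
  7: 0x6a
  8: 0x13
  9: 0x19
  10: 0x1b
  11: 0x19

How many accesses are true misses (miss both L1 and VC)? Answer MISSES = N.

#0 0x19→b6/s2 MISS; vc=[]
#1 0x6a→b26/s2 MISS; vc=[6]
#2 0x6a→b26/s2 L1-HIT; vc=[6]
#3 0x6b→b26/s2 L1-HIT; vc=[6]
#4 0x1b→b6/s2 VC-HIT; vc=[26]
#5 0x10→b4/s0 MISS; vc=[26]
#6 0x1b→b6/s2 L1-HIT; vc=[26]
#7 0x6a→b26/s2 VC-HIT; vc=[6]
#8 0x13→b4/s0 L1-HIT; vc=[6]
#9 0x19→b6/s2 VC-HIT; vc=[26]
#10 0x1b→b6/s2 L1-HIT; vc=[26]
#11 0x19→b6/s2 L1-HIT; vc=[26]

MISSES = 3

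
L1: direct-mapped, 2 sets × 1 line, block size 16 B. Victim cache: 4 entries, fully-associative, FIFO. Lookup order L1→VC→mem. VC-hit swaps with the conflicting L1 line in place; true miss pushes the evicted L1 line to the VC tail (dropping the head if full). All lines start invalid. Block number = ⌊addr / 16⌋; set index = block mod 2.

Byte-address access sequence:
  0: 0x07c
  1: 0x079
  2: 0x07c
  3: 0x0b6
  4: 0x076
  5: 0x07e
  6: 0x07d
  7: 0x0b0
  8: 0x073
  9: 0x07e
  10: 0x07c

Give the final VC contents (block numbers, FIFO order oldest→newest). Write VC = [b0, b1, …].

VC = [11]

#0 0x7c→b7/s1 MISS; vc=[]
#1 0x79→b7/s1 L1-HIT; vc=[]
#2 0x7c→b7/s1 L1-HIT; vc=[]
#3 0xb6→b11/s1 MISS; vc=[7]
#4 0x76→b7/s1 VC-HIT; vc=[11]
#5 0x7e→b7/s1 L1-HIT; vc=[11]
#6 0x7d→b7/s1 L1-HIT; vc=[11]
#7 0xb0→b11/s1 VC-HIT; vc=[7]
#8 0x73→b7/s1 VC-HIT; vc=[11]
#9 0x7e→b7/s1 L1-HIT; vc=[11]
#10 0x7c→b7/s1 L1-HIT; vc=[11]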